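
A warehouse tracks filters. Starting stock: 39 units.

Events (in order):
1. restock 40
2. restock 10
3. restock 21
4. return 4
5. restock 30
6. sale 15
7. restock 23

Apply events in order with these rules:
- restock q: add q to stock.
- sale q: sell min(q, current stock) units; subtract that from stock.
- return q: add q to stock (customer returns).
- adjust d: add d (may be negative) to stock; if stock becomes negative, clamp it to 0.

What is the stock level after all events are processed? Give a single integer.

Answer: 152

Derivation:
Processing events:
Start: stock = 39
  Event 1 (restock 40): 39 + 40 = 79
  Event 2 (restock 10): 79 + 10 = 89
  Event 3 (restock 21): 89 + 21 = 110
  Event 4 (return 4): 110 + 4 = 114
  Event 5 (restock 30): 114 + 30 = 144
  Event 6 (sale 15): sell min(15,144)=15. stock: 144 - 15 = 129. total_sold = 15
  Event 7 (restock 23): 129 + 23 = 152
Final: stock = 152, total_sold = 15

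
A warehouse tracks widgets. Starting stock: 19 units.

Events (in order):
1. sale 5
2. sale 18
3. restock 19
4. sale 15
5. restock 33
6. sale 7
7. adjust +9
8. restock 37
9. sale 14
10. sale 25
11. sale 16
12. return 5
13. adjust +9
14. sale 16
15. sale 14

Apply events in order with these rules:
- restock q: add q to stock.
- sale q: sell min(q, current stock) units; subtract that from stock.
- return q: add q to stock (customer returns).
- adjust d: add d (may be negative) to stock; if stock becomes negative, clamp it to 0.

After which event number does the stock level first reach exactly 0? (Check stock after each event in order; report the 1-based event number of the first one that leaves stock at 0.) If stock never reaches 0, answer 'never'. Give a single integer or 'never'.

Processing events:
Start: stock = 19
  Event 1 (sale 5): sell min(5,19)=5. stock: 19 - 5 = 14. total_sold = 5
  Event 2 (sale 18): sell min(18,14)=14. stock: 14 - 14 = 0. total_sold = 19
  Event 3 (restock 19): 0 + 19 = 19
  Event 4 (sale 15): sell min(15,19)=15. stock: 19 - 15 = 4. total_sold = 34
  Event 5 (restock 33): 4 + 33 = 37
  Event 6 (sale 7): sell min(7,37)=7. stock: 37 - 7 = 30. total_sold = 41
  Event 7 (adjust +9): 30 + 9 = 39
  Event 8 (restock 37): 39 + 37 = 76
  Event 9 (sale 14): sell min(14,76)=14. stock: 76 - 14 = 62. total_sold = 55
  Event 10 (sale 25): sell min(25,62)=25. stock: 62 - 25 = 37. total_sold = 80
  Event 11 (sale 16): sell min(16,37)=16. stock: 37 - 16 = 21. total_sold = 96
  Event 12 (return 5): 21 + 5 = 26
  Event 13 (adjust +9): 26 + 9 = 35
  Event 14 (sale 16): sell min(16,35)=16. stock: 35 - 16 = 19. total_sold = 112
  Event 15 (sale 14): sell min(14,19)=14. stock: 19 - 14 = 5. total_sold = 126
Final: stock = 5, total_sold = 126

First zero at event 2.

Answer: 2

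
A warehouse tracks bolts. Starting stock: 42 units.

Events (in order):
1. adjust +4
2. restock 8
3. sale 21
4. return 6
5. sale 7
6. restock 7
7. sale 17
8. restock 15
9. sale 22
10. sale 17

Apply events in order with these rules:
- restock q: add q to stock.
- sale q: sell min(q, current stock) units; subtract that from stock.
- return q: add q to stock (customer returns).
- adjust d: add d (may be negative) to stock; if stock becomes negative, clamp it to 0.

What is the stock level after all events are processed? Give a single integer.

Answer: 0

Derivation:
Processing events:
Start: stock = 42
  Event 1 (adjust +4): 42 + 4 = 46
  Event 2 (restock 8): 46 + 8 = 54
  Event 3 (sale 21): sell min(21,54)=21. stock: 54 - 21 = 33. total_sold = 21
  Event 4 (return 6): 33 + 6 = 39
  Event 5 (sale 7): sell min(7,39)=7. stock: 39 - 7 = 32. total_sold = 28
  Event 6 (restock 7): 32 + 7 = 39
  Event 7 (sale 17): sell min(17,39)=17. stock: 39 - 17 = 22. total_sold = 45
  Event 8 (restock 15): 22 + 15 = 37
  Event 9 (sale 22): sell min(22,37)=22. stock: 37 - 22 = 15. total_sold = 67
  Event 10 (sale 17): sell min(17,15)=15. stock: 15 - 15 = 0. total_sold = 82
Final: stock = 0, total_sold = 82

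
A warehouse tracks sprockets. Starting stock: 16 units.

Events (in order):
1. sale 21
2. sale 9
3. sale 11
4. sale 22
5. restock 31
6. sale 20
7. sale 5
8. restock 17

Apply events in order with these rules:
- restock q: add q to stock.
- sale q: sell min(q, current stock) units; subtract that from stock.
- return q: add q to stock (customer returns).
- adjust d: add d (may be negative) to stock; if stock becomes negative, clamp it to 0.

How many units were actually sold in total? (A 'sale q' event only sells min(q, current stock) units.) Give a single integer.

Processing events:
Start: stock = 16
  Event 1 (sale 21): sell min(21,16)=16. stock: 16 - 16 = 0. total_sold = 16
  Event 2 (sale 9): sell min(9,0)=0. stock: 0 - 0 = 0. total_sold = 16
  Event 3 (sale 11): sell min(11,0)=0. stock: 0 - 0 = 0. total_sold = 16
  Event 4 (sale 22): sell min(22,0)=0. stock: 0 - 0 = 0. total_sold = 16
  Event 5 (restock 31): 0 + 31 = 31
  Event 6 (sale 20): sell min(20,31)=20. stock: 31 - 20 = 11. total_sold = 36
  Event 7 (sale 5): sell min(5,11)=5. stock: 11 - 5 = 6. total_sold = 41
  Event 8 (restock 17): 6 + 17 = 23
Final: stock = 23, total_sold = 41

Answer: 41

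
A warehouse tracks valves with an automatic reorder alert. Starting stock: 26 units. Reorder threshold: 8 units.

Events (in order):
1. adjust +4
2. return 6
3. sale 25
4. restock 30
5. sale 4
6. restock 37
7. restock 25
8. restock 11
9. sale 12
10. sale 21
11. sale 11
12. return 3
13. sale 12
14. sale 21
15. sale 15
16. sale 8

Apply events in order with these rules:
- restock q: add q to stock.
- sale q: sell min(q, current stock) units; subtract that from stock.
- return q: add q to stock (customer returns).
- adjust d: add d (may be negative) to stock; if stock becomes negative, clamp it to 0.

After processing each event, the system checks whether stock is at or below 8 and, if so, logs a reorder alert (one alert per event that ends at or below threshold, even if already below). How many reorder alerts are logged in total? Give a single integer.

Processing events:
Start: stock = 26
  Event 1 (adjust +4): 26 + 4 = 30
  Event 2 (return 6): 30 + 6 = 36
  Event 3 (sale 25): sell min(25,36)=25. stock: 36 - 25 = 11. total_sold = 25
  Event 4 (restock 30): 11 + 30 = 41
  Event 5 (sale 4): sell min(4,41)=4. stock: 41 - 4 = 37. total_sold = 29
  Event 6 (restock 37): 37 + 37 = 74
  Event 7 (restock 25): 74 + 25 = 99
  Event 8 (restock 11): 99 + 11 = 110
  Event 9 (sale 12): sell min(12,110)=12. stock: 110 - 12 = 98. total_sold = 41
  Event 10 (sale 21): sell min(21,98)=21. stock: 98 - 21 = 77. total_sold = 62
  Event 11 (sale 11): sell min(11,77)=11. stock: 77 - 11 = 66. total_sold = 73
  Event 12 (return 3): 66 + 3 = 69
  Event 13 (sale 12): sell min(12,69)=12. stock: 69 - 12 = 57. total_sold = 85
  Event 14 (sale 21): sell min(21,57)=21. stock: 57 - 21 = 36. total_sold = 106
  Event 15 (sale 15): sell min(15,36)=15. stock: 36 - 15 = 21. total_sold = 121
  Event 16 (sale 8): sell min(8,21)=8. stock: 21 - 8 = 13. total_sold = 129
Final: stock = 13, total_sold = 129

Checking against threshold 8:
  After event 1: stock=30 > 8
  After event 2: stock=36 > 8
  After event 3: stock=11 > 8
  After event 4: stock=41 > 8
  After event 5: stock=37 > 8
  After event 6: stock=74 > 8
  After event 7: stock=99 > 8
  After event 8: stock=110 > 8
  After event 9: stock=98 > 8
  After event 10: stock=77 > 8
  After event 11: stock=66 > 8
  After event 12: stock=69 > 8
  After event 13: stock=57 > 8
  After event 14: stock=36 > 8
  After event 15: stock=21 > 8
  After event 16: stock=13 > 8
Alert events: []. Count = 0

Answer: 0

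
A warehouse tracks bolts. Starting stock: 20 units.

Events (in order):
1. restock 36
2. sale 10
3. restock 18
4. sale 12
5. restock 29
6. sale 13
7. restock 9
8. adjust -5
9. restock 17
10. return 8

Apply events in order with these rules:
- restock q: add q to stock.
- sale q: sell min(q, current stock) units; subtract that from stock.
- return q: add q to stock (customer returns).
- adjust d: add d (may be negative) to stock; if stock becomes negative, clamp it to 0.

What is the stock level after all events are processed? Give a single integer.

Answer: 97

Derivation:
Processing events:
Start: stock = 20
  Event 1 (restock 36): 20 + 36 = 56
  Event 2 (sale 10): sell min(10,56)=10. stock: 56 - 10 = 46. total_sold = 10
  Event 3 (restock 18): 46 + 18 = 64
  Event 4 (sale 12): sell min(12,64)=12. stock: 64 - 12 = 52. total_sold = 22
  Event 5 (restock 29): 52 + 29 = 81
  Event 6 (sale 13): sell min(13,81)=13. stock: 81 - 13 = 68. total_sold = 35
  Event 7 (restock 9): 68 + 9 = 77
  Event 8 (adjust -5): 77 + -5 = 72
  Event 9 (restock 17): 72 + 17 = 89
  Event 10 (return 8): 89 + 8 = 97
Final: stock = 97, total_sold = 35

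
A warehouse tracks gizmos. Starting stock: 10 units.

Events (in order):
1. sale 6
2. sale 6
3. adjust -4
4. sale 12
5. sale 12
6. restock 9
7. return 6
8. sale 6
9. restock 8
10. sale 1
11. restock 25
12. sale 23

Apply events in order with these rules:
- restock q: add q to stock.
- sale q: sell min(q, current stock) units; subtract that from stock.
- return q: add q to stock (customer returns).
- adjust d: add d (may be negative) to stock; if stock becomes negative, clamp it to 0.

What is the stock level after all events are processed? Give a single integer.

Answer: 18

Derivation:
Processing events:
Start: stock = 10
  Event 1 (sale 6): sell min(6,10)=6. stock: 10 - 6 = 4. total_sold = 6
  Event 2 (sale 6): sell min(6,4)=4. stock: 4 - 4 = 0. total_sold = 10
  Event 3 (adjust -4): 0 + -4 = 0 (clamped to 0)
  Event 4 (sale 12): sell min(12,0)=0. stock: 0 - 0 = 0. total_sold = 10
  Event 5 (sale 12): sell min(12,0)=0. stock: 0 - 0 = 0. total_sold = 10
  Event 6 (restock 9): 0 + 9 = 9
  Event 7 (return 6): 9 + 6 = 15
  Event 8 (sale 6): sell min(6,15)=6. stock: 15 - 6 = 9. total_sold = 16
  Event 9 (restock 8): 9 + 8 = 17
  Event 10 (sale 1): sell min(1,17)=1. stock: 17 - 1 = 16. total_sold = 17
  Event 11 (restock 25): 16 + 25 = 41
  Event 12 (sale 23): sell min(23,41)=23. stock: 41 - 23 = 18. total_sold = 40
Final: stock = 18, total_sold = 40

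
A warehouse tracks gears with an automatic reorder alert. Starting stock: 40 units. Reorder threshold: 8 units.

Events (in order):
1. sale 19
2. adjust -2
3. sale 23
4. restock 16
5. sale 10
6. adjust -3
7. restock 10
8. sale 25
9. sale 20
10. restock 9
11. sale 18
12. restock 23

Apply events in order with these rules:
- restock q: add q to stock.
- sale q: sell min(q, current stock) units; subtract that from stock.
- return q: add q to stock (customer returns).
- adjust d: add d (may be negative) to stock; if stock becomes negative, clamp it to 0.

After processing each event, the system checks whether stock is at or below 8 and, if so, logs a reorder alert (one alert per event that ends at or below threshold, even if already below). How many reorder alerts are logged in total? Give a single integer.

Answer: 6

Derivation:
Processing events:
Start: stock = 40
  Event 1 (sale 19): sell min(19,40)=19. stock: 40 - 19 = 21. total_sold = 19
  Event 2 (adjust -2): 21 + -2 = 19
  Event 3 (sale 23): sell min(23,19)=19. stock: 19 - 19 = 0. total_sold = 38
  Event 4 (restock 16): 0 + 16 = 16
  Event 5 (sale 10): sell min(10,16)=10. stock: 16 - 10 = 6. total_sold = 48
  Event 6 (adjust -3): 6 + -3 = 3
  Event 7 (restock 10): 3 + 10 = 13
  Event 8 (sale 25): sell min(25,13)=13. stock: 13 - 13 = 0. total_sold = 61
  Event 9 (sale 20): sell min(20,0)=0. stock: 0 - 0 = 0. total_sold = 61
  Event 10 (restock 9): 0 + 9 = 9
  Event 11 (sale 18): sell min(18,9)=9. stock: 9 - 9 = 0. total_sold = 70
  Event 12 (restock 23): 0 + 23 = 23
Final: stock = 23, total_sold = 70

Checking against threshold 8:
  After event 1: stock=21 > 8
  After event 2: stock=19 > 8
  After event 3: stock=0 <= 8 -> ALERT
  After event 4: stock=16 > 8
  After event 5: stock=6 <= 8 -> ALERT
  After event 6: stock=3 <= 8 -> ALERT
  After event 7: stock=13 > 8
  After event 8: stock=0 <= 8 -> ALERT
  After event 9: stock=0 <= 8 -> ALERT
  After event 10: stock=9 > 8
  After event 11: stock=0 <= 8 -> ALERT
  After event 12: stock=23 > 8
Alert events: [3, 5, 6, 8, 9, 11]. Count = 6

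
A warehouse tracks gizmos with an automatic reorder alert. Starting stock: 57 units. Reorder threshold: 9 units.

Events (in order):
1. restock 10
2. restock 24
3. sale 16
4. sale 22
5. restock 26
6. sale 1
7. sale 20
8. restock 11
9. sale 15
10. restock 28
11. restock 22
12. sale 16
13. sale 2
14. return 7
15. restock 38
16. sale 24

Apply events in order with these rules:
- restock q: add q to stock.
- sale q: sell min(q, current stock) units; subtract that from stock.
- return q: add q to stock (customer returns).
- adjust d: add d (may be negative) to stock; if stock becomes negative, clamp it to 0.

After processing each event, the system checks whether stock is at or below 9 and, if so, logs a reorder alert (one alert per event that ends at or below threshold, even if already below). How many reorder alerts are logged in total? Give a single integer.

Answer: 0

Derivation:
Processing events:
Start: stock = 57
  Event 1 (restock 10): 57 + 10 = 67
  Event 2 (restock 24): 67 + 24 = 91
  Event 3 (sale 16): sell min(16,91)=16. stock: 91 - 16 = 75. total_sold = 16
  Event 4 (sale 22): sell min(22,75)=22. stock: 75 - 22 = 53. total_sold = 38
  Event 5 (restock 26): 53 + 26 = 79
  Event 6 (sale 1): sell min(1,79)=1. stock: 79 - 1 = 78. total_sold = 39
  Event 7 (sale 20): sell min(20,78)=20. stock: 78 - 20 = 58. total_sold = 59
  Event 8 (restock 11): 58 + 11 = 69
  Event 9 (sale 15): sell min(15,69)=15. stock: 69 - 15 = 54. total_sold = 74
  Event 10 (restock 28): 54 + 28 = 82
  Event 11 (restock 22): 82 + 22 = 104
  Event 12 (sale 16): sell min(16,104)=16. stock: 104 - 16 = 88. total_sold = 90
  Event 13 (sale 2): sell min(2,88)=2. stock: 88 - 2 = 86. total_sold = 92
  Event 14 (return 7): 86 + 7 = 93
  Event 15 (restock 38): 93 + 38 = 131
  Event 16 (sale 24): sell min(24,131)=24. stock: 131 - 24 = 107. total_sold = 116
Final: stock = 107, total_sold = 116

Checking against threshold 9:
  After event 1: stock=67 > 9
  After event 2: stock=91 > 9
  After event 3: stock=75 > 9
  After event 4: stock=53 > 9
  After event 5: stock=79 > 9
  After event 6: stock=78 > 9
  After event 7: stock=58 > 9
  After event 8: stock=69 > 9
  After event 9: stock=54 > 9
  After event 10: stock=82 > 9
  After event 11: stock=104 > 9
  After event 12: stock=88 > 9
  After event 13: stock=86 > 9
  After event 14: stock=93 > 9
  After event 15: stock=131 > 9
  After event 16: stock=107 > 9
Alert events: []. Count = 0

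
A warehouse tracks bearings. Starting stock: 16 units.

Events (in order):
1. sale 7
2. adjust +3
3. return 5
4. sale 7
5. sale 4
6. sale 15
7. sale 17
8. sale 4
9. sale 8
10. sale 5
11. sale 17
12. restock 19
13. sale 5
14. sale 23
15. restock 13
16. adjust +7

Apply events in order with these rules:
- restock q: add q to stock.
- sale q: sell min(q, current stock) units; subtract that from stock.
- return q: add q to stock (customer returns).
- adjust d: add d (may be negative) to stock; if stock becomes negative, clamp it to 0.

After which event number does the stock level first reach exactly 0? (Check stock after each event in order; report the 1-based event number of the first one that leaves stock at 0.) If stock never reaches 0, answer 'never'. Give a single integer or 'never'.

Processing events:
Start: stock = 16
  Event 1 (sale 7): sell min(7,16)=7. stock: 16 - 7 = 9. total_sold = 7
  Event 2 (adjust +3): 9 + 3 = 12
  Event 3 (return 5): 12 + 5 = 17
  Event 4 (sale 7): sell min(7,17)=7. stock: 17 - 7 = 10. total_sold = 14
  Event 5 (sale 4): sell min(4,10)=4. stock: 10 - 4 = 6. total_sold = 18
  Event 6 (sale 15): sell min(15,6)=6. stock: 6 - 6 = 0. total_sold = 24
  Event 7 (sale 17): sell min(17,0)=0. stock: 0 - 0 = 0. total_sold = 24
  Event 8 (sale 4): sell min(4,0)=0. stock: 0 - 0 = 0. total_sold = 24
  Event 9 (sale 8): sell min(8,0)=0. stock: 0 - 0 = 0. total_sold = 24
  Event 10 (sale 5): sell min(5,0)=0. stock: 0 - 0 = 0. total_sold = 24
  Event 11 (sale 17): sell min(17,0)=0. stock: 0 - 0 = 0. total_sold = 24
  Event 12 (restock 19): 0 + 19 = 19
  Event 13 (sale 5): sell min(5,19)=5. stock: 19 - 5 = 14. total_sold = 29
  Event 14 (sale 23): sell min(23,14)=14. stock: 14 - 14 = 0. total_sold = 43
  Event 15 (restock 13): 0 + 13 = 13
  Event 16 (adjust +7): 13 + 7 = 20
Final: stock = 20, total_sold = 43

First zero at event 6.

Answer: 6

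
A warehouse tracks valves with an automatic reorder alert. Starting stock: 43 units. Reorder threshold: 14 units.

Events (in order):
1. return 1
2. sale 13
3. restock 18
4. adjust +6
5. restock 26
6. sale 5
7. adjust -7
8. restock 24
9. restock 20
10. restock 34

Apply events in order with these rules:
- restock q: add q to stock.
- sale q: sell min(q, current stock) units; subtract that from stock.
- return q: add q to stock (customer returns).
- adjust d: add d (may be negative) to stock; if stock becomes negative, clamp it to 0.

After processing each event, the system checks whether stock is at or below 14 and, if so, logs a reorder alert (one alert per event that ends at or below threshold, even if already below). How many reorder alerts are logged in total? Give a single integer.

Answer: 0

Derivation:
Processing events:
Start: stock = 43
  Event 1 (return 1): 43 + 1 = 44
  Event 2 (sale 13): sell min(13,44)=13. stock: 44 - 13 = 31. total_sold = 13
  Event 3 (restock 18): 31 + 18 = 49
  Event 4 (adjust +6): 49 + 6 = 55
  Event 5 (restock 26): 55 + 26 = 81
  Event 6 (sale 5): sell min(5,81)=5. stock: 81 - 5 = 76. total_sold = 18
  Event 7 (adjust -7): 76 + -7 = 69
  Event 8 (restock 24): 69 + 24 = 93
  Event 9 (restock 20): 93 + 20 = 113
  Event 10 (restock 34): 113 + 34 = 147
Final: stock = 147, total_sold = 18

Checking against threshold 14:
  After event 1: stock=44 > 14
  After event 2: stock=31 > 14
  After event 3: stock=49 > 14
  After event 4: stock=55 > 14
  After event 5: stock=81 > 14
  After event 6: stock=76 > 14
  After event 7: stock=69 > 14
  After event 8: stock=93 > 14
  After event 9: stock=113 > 14
  After event 10: stock=147 > 14
Alert events: []. Count = 0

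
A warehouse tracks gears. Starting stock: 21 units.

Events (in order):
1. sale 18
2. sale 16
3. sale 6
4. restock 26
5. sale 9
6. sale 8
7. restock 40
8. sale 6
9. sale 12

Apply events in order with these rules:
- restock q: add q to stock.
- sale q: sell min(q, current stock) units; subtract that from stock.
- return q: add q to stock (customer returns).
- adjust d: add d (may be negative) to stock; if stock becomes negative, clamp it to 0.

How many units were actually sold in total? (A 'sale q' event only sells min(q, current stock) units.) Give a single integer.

Processing events:
Start: stock = 21
  Event 1 (sale 18): sell min(18,21)=18. stock: 21 - 18 = 3. total_sold = 18
  Event 2 (sale 16): sell min(16,3)=3. stock: 3 - 3 = 0. total_sold = 21
  Event 3 (sale 6): sell min(6,0)=0. stock: 0 - 0 = 0. total_sold = 21
  Event 4 (restock 26): 0 + 26 = 26
  Event 5 (sale 9): sell min(9,26)=9. stock: 26 - 9 = 17. total_sold = 30
  Event 6 (sale 8): sell min(8,17)=8. stock: 17 - 8 = 9. total_sold = 38
  Event 7 (restock 40): 9 + 40 = 49
  Event 8 (sale 6): sell min(6,49)=6. stock: 49 - 6 = 43. total_sold = 44
  Event 9 (sale 12): sell min(12,43)=12. stock: 43 - 12 = 31. total_sold = 56
Final: stock = 31, total_sold = 56

Answer: 56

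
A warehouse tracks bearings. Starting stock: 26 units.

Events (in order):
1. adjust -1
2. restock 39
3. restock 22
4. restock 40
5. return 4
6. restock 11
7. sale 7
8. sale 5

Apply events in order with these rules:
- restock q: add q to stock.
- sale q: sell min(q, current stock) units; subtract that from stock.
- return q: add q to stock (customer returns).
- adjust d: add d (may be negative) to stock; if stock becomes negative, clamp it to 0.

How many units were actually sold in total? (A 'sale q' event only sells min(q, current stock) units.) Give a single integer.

Answer: 12

Derivation:
Processing events:
Start: stock = 26
  Event 1 (adjust -1): 26 + -1 = 25
  Event 2 (restock 39): 25 + 39 = 64
  Event 3 (restock 22): 64 + 22 = 86
  Event 4 (restock 40): 86 + 40 = 126
  Event 5 (return 4): 126 + 4 = 130
  Event 6 (restock 11): 130 + 11 = 141
  Event 7 (sale 7): sell min(7,141)=7. stock: 141 - 7 = 134. total_sold = 7
  Event 8 (sale 5): sell min(5,134)=5. stock: 134 - 5 = 129. total_sold = 12
Final: stock = 129, total_sold = 12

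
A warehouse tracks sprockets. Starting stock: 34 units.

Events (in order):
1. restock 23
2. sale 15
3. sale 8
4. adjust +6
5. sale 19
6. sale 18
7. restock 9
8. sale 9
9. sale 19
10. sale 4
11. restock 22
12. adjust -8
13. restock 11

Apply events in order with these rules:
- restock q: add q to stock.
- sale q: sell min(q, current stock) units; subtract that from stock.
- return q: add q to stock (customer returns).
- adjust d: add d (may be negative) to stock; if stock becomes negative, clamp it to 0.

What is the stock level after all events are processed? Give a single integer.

Answer: 25

Derivation:
Processing events:
Start: stock = 34
  Event 1 (restock 23): 34 + 23 = 57
  Event 2 (sale 15): sell min(15,57)=15. stock: 57 - 15 = 42. total_sold = 15
  Event 3 (sale 8): sell min(8,42)=8. stock: 42 - 8 = 34. total_sold = 23
  Event 4 (adjust +6): 34 + 6 = 40
  Event 5 (sale 19): sell min(19,40)=19. stock: 40 - 19 = 21. total_sold = 42
  Event 6 (sale 18): sell min(18,21)=18. stock: 21 - 18 = 3. total_sold = 60
  Event 7 (restock 9): 3 + 9 = 12
  Event 8 (sale 9): sell min(9,12)=9. stock: 12 - 9 = 3. total_sold = 69
  Event 9 (sale 19): sell min(19,3)=3. stock: 3 - 3 = 0. total_sold = 72
  Event 10 (sale 4): sell min(4,0)=0. stock: 0 - 0 = 0. total_sold = 72
  Event 11 (restock 22): 0 + 22 = 22
  Event 12 (adjust -8): 22 + -8 = 14
  Event 13 (restock 11): 14 + 11 = 25
Final: stock = 25, total_sold = 72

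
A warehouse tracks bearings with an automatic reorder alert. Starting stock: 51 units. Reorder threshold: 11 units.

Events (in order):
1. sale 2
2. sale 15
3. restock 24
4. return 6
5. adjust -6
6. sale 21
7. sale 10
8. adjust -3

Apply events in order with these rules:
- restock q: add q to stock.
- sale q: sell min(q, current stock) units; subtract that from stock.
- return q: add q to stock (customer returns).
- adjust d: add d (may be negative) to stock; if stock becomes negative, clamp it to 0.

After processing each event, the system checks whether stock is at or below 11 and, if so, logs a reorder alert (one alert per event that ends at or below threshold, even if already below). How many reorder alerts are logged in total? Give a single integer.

Answer: 0

Derivation:
Processing events:
Start: stock = 51
  Event 1 (sale 2): sell min(2,51)=2. stock: 51 - 2 = 49. total_sold = 2
  Event 2 (sale 15): sell min(15,49)=15. stock: 49 - 15 = 34. total_sold = 17
  Event 3 (restock 24): 34 + 24 = 58
  Event 4 (return 6): 58 + 6 = 64
  Event 5 (adjust -6): 64 + -6 = 58
  Event 6 (sale 21): sell min(21,58)=21. stock: 58 - 21 = 37. total_sold = 38
  Event 7 (sale 10): sell min(10,37)=10. stock: 37 - 10 = 27. total_sold = 48
  Event 8 (adjust -3): 27 + -3 = 24
Final: stock = 24, total_sold = 48

Checking against threshold 11:
  After event 1: stock=49 > 11
  After event 2: stock=34 > 11
  After event 3: stock=58 > 11
  After event 4: stock=64 > 11
  After event 5: stock=58 > 11
  After event 6: stock=37 > 11
  After event 7: stock=27 > 11
  After event 8: stock=24 > 11
Alert events: []. Count = 0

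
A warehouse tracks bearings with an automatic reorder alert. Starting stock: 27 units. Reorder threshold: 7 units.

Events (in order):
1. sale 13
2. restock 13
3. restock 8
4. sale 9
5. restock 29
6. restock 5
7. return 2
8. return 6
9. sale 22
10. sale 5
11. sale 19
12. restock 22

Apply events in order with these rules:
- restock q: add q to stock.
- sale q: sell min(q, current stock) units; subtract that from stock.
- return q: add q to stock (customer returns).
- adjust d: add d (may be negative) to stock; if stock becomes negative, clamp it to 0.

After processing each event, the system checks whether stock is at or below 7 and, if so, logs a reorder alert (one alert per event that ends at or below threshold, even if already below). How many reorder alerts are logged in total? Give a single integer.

Answer: 0

Derivation:
Processing events:
Start: stock = 27
  Event 1 (sale 13): sell min(13,27)=13. stock: 27 - 13 = 14. total_sold = 13
  Event 2 (restock 13): 14 + 13 = 27
  Event 3 (restock 8): 27 + 8 = 35
  Event 4 (sale 9): sell min(9,35)=9. stock: 35 - 9 = 26. total_sold = 22
  Event 5 (restock 29): 26 + 29 = 55
  Event 6 (restock 5): 55 + 5 = 60
  Event 7 (return 2): 60 + 2 = 62
  Event 8 (return 6): 62 + 6 = 68
  Event 9 (sale 22): sell min(22,68)=22. stock: 68 - 22 = 46. total_sold = 44
  Event 10 (sale 5): sell min(5,46)=5. stock: 46 - 5 = 41. total_sold = 49
  Event 11 (sale 19): sell min(19,41)=19. stock: 41 - 19 = 22. total_sold = 68
  Event 12 (restock 22): 22 + 22 = 44
Final: stock = 44, total_sold = 68

Checking against threshold 7:
  After event 1: stock=14 > 7
  After event 2: stock=27 > 7
  After event 3: stock=35 > 7
  After event 4: stock=26 > 7
  After event 5: stock=55 > 7
  After event 6: stock=60 > 7
  After event 7: stock=62 > 7
  After event 8: stock=68 > 7
  After event 9: stock=46 > 7
  After event 10: stock=41 > 7
  After event 11: stock=22 > 7
  After event 12: stock=44 > 7
Alert events: []. Count = 0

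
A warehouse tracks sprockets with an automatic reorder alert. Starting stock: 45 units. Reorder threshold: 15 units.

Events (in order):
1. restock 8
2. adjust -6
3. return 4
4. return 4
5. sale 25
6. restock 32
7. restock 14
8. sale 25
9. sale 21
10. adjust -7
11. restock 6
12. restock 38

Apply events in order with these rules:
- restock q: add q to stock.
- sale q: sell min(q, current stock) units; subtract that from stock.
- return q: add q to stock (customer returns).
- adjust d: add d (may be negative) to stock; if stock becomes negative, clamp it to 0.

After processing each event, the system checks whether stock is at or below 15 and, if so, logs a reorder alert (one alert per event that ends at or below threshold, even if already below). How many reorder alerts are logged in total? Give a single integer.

Processing events:
Start: stock = 45
  Event 1 (restock 8): 45 + 8 = 53
  Event 2 (adjust -6): 53 + -6 = 47
  Event 3 (return 4): 47 + 4 = 51
  Event 4 (return 4): 51 + 4 = 55
  Event 5 (sale 25): sell min(25,55)=25. stock: 55 - 25 = 30. total_sold = 25
  Event 6 (restock 32): 30 + 32 = 62
  Event 7 (restock 14): 62 + 14 = 76
  Event 8 (sale 25): sell min(25,76)=25. stock: 76 - 25 = 51. total_sold = 50
  Event 9 (sale 21): sell min(21,51)=21. stock: 51 - 21 = 30. total_sold = 71
  Event 10 (adjust -7): 30 + -7 = 23
  Event 11 (restock 6): 23 + 6 = 29
  Event 12 (restock 38): 29 + 38 = 67
Final: stock = 67, total_sold = 71

Checking against threshold 15:
  After event 1: stock=53 > 15
  After event 2: stock=47 > 15
  After event 3: stock=51 > 15
  After event 4: stock=55 > 15
  After event 5: stock=30 > 15
  After event 6: stock=62 > 15
  After event 7: stock=76 > 15
  After event 8: stock=51 > 15
  After event 9: stock=30 > 15
  After event 10: stock=23 > 15
  After event 11: stock=29 > 15
  After event 12: stock=67 > 15
Alert events: []. Count = 0

Answer: 0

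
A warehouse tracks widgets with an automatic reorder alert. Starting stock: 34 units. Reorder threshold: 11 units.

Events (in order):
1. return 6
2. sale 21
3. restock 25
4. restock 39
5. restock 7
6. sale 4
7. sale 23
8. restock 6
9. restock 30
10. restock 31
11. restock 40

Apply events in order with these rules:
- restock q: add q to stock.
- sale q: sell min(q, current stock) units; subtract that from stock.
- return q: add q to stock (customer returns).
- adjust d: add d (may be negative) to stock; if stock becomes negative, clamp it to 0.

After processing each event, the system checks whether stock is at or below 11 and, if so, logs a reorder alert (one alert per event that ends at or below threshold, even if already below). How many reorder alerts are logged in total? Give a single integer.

Processing events:
Start: stock = 34
  Event 1 (return 6): 34 + 6 = 40
  Event 2 (sale 21): sell min(21,40)=21. stock: 40 - 21 = 19. total_sold = 21
  Event 3 (restock 25): 19 + 25 = 44
  Event 4 (restock 39): 44 + 39 = 83
  Event 5 (restock 7): 83 + 7 = 90
  Event 6 (sale 4): sell min(4,90)=4. stock: 90 - 4 = 86. total_sold = 25
  Event 7 (sale 23): sell min(23,86)=23. stock: 86 - 23 = 63. total_sold = 48
  Event 8 (restock 6): 63 + 6 = 69
  Event 9 (restock 30): 69 + 30 = 99
  Event 10 (restock 31): 99 + 31 = 130
  Event 11 (restock 40): 130 + 40 = 170
Final: stock = 170, total_sold = 48

Checking against threshold 11:
  After event 1: stock=40 > 11
  After event 2: stock=19 > 11
  After event 3: stock=44 > 11
  After event 4: stock=83 > 11
  After event 5: stock=90 > 11
  After event 6: stock=86 > 11
  After event 7: stock=63 > 11
  After event 8: stock=69 > 11
  After event 9: stock=99 > 11
  After event 10: stock=130 > 11
  After event 11: stock=170 > 11
Alert events: []. Count = 0

Answer: 0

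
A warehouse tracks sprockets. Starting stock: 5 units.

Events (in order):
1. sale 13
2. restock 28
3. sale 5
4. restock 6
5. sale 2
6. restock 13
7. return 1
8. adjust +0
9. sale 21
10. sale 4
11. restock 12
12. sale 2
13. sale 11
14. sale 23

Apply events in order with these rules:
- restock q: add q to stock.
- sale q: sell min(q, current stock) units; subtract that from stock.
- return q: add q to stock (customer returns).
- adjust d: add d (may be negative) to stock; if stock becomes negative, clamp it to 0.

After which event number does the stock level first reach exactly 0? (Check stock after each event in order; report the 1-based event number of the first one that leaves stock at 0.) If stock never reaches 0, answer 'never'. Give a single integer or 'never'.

Answer: 1

Derivation:
Processing events:
Start: stock = 5
  Event 1 (sale 13): sell min(13,5)=5. stock: 5 - 5 = 0. total_sold = 5
  Event 2 (restock 28): 0 + 28 = 28
  Event 3 (sale 5): sell min(5,28)=5. stock: 28 - 5 = 23. total_sold = 10
  Event 4 (restock 6): 23 + 6 = 29
  Event 5 (sale 2): sell min(2,29)=2. stock: 29 - 2 = 27. total_sold = 12
  Event 6 (restock 13): 27 + 13 = 40
  Event 7 (return 1): 40 + 1 = 41
  Event 8 (adjust +0): 41 + 0 = 41
  Event 9 (sale 21): sell min(21,41)=21. stock: 41 - 21 = 20. total_sold = 33
  Event 10 (sale 4): sell min(4,20)=4. stock: 20 - 4 = 16. total_sold = 37
  Event 11 (restock 12): 16 + 12 = 28
  Event 12 (sale 2): sell min(2,28)=2. stock: 28 - 2 = 26. total_sold = 39
  Event 13 (sale 11): sell min(11,26)=11. stock: 26 - 11 = 15. total_sold = 50
  Event 14 (sale 23): sell min(23,15)=15. stock: 15 - 15 = 0. total_sold = 65
Final: stock = 0, total_sold = 65

First zero at event 1.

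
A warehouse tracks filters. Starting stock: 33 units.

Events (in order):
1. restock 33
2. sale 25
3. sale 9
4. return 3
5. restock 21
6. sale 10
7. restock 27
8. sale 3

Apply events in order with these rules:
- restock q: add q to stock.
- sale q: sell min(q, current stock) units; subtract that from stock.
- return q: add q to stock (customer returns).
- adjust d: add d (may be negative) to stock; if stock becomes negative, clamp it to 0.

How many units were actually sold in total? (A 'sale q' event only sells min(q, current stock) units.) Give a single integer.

Answer: 47

Derivation:
Processing events:
Start: stock = 33
  Event 1 (restock 33): 33 + 33 = 66
  Event 2 (sale 25): sell min(25,66)=25. stock: 66 - 25 = 41. total_sold = 25
  Event 3 (sale 9): sell min(9,41)=9. stock: 41 - 9 = 32. total_sold = 34
  Event 4 (return 3): 32 + 3 = 35
  Event 5 (restock 21): 35 + 21 = 56
  Event 6 (sale 10): sell min(10,56)=10. stock: 56 - 10 = 46. total_sold = 44
  Event 7 (restock 27): 46 + 27 = 73
  Event 8 (sale 3): sell min(3,73)=3. stock: 73 - 3 = 70. total_sold = 47
Final: stock = 70, total_sold = 47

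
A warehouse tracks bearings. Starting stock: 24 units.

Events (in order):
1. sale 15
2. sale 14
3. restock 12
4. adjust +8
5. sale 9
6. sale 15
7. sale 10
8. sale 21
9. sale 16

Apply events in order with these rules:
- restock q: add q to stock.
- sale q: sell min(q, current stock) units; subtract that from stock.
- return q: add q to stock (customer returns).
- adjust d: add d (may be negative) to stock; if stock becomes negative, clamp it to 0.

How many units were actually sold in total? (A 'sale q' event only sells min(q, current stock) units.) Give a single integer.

Processing events:
Start: stock = 24
  Event 1 (sale 15): sell min(15,24)=15. stock: 24 - 15 = 9. total_sold = 15
  Event 2 (sale 14): sell min(14,9)=9. stock: 9 - 9 = 0. total_sold = 24
  Event 3 (restock 12): 0 + 12 = 12
  Event 4 (adjust +8): 12 + 8 = 20
  Event 5 (sale 9): sell min(9,20)=9. stock: 20 - 9 = 11. total_sold = 33
  Event 6 (sale 15): sell min(15,11)=11. stock: 11 - 11 = 0. total_sold = 44
  Event 7 (sale 10): sell min(10,0)=0. stock: 0 - 0 = 0. total_sold = 44
  Event 8 (sale 21): sell min(21,0)=0. stock: 0 - 0 = 0. total_sold = 44
  Event 9 (sale 16): sell min(16,0)=0. stock: 0 - 0 = 0. total_sold = 44
Final: stock = 0, total_sold = 44

Answer: 44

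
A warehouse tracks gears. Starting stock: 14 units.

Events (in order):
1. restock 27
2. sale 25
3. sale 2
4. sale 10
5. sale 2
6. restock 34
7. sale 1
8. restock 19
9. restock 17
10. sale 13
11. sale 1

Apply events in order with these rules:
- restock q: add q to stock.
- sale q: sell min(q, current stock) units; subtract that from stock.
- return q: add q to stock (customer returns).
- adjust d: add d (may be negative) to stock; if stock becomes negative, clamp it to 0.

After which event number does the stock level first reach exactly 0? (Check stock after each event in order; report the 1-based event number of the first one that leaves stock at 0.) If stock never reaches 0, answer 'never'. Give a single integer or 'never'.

Answer: never

Derivation:
Processing events:
Start: stock = 14
  Event 1 (restock 27): 14 + 27 = 41
  Event 2 (sale 25): sell min(25,41)=25. stock: 41 - 25 = 16. total_sold = 25
  Event 3 (sale 2): sell min(2,16)=2. stock: 16 - 2 = 14. total_sold = 27
  Event 4 (sale 10): sell min(10,14)=10. stock: 14 - 10 = 4. total_sold = 37
  Event 5 (sale 2): sell min(2,4)=2. stock: 4 - 2 = 2. total_sold = 39
  Event 6 (restock 34): 2 + 34 = 36
  Event 7 (sale 1): sell min(1,36)=1. stock: 36 - 1 = 35. total_sold = 40
  Event 8 (restock 19): 35 + 19 = 54
  Event 9 (restock 17): 54 + 17 = 71
  Event 10 (sale 13): sell min(13,71)=13. stock: 71 - 13 = 58. total_sold = 53
  Event 11 (sale 1): sell min(1,58)=1. stock: 58 - 1 = 57. total_sold = 54
Final: stock = 57, total_sold = 54

Stock never reaches 0.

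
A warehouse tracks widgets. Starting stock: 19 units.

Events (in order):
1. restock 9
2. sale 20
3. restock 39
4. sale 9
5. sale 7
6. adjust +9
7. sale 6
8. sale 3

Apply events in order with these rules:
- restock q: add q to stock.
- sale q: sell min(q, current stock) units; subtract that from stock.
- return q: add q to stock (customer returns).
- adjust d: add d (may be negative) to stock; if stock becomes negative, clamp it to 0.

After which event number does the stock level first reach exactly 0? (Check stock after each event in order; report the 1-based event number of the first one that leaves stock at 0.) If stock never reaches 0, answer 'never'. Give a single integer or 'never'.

Processing events:
Start: stock = 19
  Event 1 (restock 9): 19 + 9 = 28
  Event 2 (sale 20): sell min(20,28)=20. stock: 28 - 20 = 8. total_sold = 20
  Event 3 (restock 39): 8 + 39 = 47
  Event 4 (sale 9): sell min(9,47)=9. stock: 47 - 9 = 38. total_sold = 29
  Event 5 (sale 7): sell min(7,38)=7. stock: 38 - 7 = 31. total_sold = 36
  Event 6 (adjust +9): 31 + 9 = 40
  Event 7 (sale 6): sell min(6,40)=6. stock: 40 - 6 = 34. total_sold = 42
  Event 8 (sale 3): sell min(3,34)=3. stock: 34 - 3 = 31. total_sold = 45
Final: stock = 31, total_sold = 45

Stock never reaches 0.

Answer: never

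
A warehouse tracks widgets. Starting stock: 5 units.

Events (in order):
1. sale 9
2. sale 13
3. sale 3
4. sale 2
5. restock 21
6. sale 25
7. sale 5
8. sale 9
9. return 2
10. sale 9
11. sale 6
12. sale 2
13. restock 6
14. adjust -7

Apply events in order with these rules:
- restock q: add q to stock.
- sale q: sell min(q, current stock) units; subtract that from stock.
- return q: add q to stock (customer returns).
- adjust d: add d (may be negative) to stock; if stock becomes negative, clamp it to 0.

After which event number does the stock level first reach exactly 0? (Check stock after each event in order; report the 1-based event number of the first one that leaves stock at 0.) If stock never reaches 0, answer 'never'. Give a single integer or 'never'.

Processing events:
Start: stock = 5
  Event 1 (sale 9): sell min(9,5)=5. stock: 5 - 5 = 0. total_sold = 5
  Event 2 (sale 13): sell min(13,0)=0. stock: 0 - 0 = 0. total_sold = 5
  Event 3 (sale 3): sell min(3,0)=0. stock: 0 - 0 = 0. total_sold = 5
  Event 4 (sale 2): sell min(2,0)=0. stock: 0 - 0 = 0. total_sold = 5
  Event 5 (restock 21): 0 + 21 = 21
  Event 6 (sale 25): sell min(25,21)=21. stock: 21 - 21 = 0. total_sold = 26
  Event 7 (sale 5): sell min(5,0)=0. stock: 0 - 0 = 0. total_sold = 26
  Event 8 (sale 9): sell min(9,0)=0. stock: 0 - 0 = 0. total_sold = 26
  Event 9 (return 2): 0 + 2 = 2
  Event 10 (sale 9): sell min(9,2)=2. stock: 2 - 2 = 0. total_sold = 28
  Event 11 (sale 6): sell min(6,0)=0. stock: 0 - 0 = 0. total_sold = 28
  Event 12 (sale 2): sell min(2,0)=0. stock: 0 - 0 = 0. total_sold = 28
  Event 13 (restock 6): 0 + 6 = 6
  Event 14 (adjust -7): 6 + -7 = 0 (clamped to 0)
Final: stock = 0, total_sold = 28

First zero at event 1.

Answer: 1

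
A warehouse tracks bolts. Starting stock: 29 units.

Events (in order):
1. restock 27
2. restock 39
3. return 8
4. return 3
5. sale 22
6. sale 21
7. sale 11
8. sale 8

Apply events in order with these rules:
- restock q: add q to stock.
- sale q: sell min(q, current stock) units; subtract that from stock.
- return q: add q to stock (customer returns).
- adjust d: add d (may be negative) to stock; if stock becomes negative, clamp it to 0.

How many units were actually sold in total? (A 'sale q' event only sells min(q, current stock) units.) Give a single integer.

Processing events:
Start: stock = 29
  Event 1 (restock 27): 29 + 27 = 56
  Event 2 (restock 39): 56 + 39 = 95
  Event 3 (return 8): 95 + 8 = 103
  Event 4 (return 3): 103 + 3 = 106
  Event 5 (sale 22): sell min(22,106)=22. stock: 106 - 22 = 84. total_sold = 22
  Event 6 (sale 21): sell min(21,84)=21. stock: 84 - 21 = 63. total_sold = 43
  Event 7 (sale 11): sell min(11,63)=11. stock: 63 - 11 = 52. total_sold = 54
  Event 8 (sale 8): sell min(8,52)=8. stock: 52 - 8 = 44. total_sold = 62
Final: stock = 44, total_sold = 62

Answer: 62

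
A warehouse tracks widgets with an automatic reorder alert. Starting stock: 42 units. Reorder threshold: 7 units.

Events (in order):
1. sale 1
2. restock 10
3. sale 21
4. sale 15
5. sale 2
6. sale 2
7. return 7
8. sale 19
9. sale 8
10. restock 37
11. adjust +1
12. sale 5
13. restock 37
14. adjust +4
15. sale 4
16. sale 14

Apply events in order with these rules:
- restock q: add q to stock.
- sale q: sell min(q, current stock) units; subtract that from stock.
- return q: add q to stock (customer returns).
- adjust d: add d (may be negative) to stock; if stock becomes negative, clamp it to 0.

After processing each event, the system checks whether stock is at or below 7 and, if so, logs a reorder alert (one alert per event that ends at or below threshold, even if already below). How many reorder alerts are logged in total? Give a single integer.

Processing events:
Start: stock = 42
  Event 1 (sale 1): sell min(1,42)=1. stock: 42 - 1 = 41. total_sold = 1
  Event 2 (restock 10): 41 + 10 = 51
  Event 3 (sale 21): sell min(21,51)=21. stock: 51 - 21 = 30. total_sold = 22
  Event 4 (sale 15): sell min(15,30)=15. stock: 30 - 15 = 15. total_sold = 37
  Event 5 (sale 2): sell min(2,15)=2. stock: 15 - 2 = 13. total_sold = 39
  Event 6 (sale 2): sell min(2,13)=2. stock: 13 - 2 = 11. total_sold = 41
  Event 7 (return 7): 11 + 7 = 18
  Event 8 (sale 19): sell min(19,18)=18. stock: 18 - 18 = 0. total_sold = 59
  Event 9 (sale 8): sell min(8,0)=0. stock: 0 - 0 = 0. total_sold = 59
  Event 10 (restock 37): 0 + 37 = 37
  Event 11 (adjust +1): 37 + 1 = 38
  Event 12 (sale 5): sell min(5,38)=5. stock: 38 - 5 = 33. total_sold = 64
  Event 13 (restock 37): 33 + 37 = 70
  Event 14 (adjust +4): 70 + 4 = 74
  Event 15 (sale 4): sell min(4,74)=4. stock: 74 - 4 = 70. total_sold = 68
  Event 16 (sale 14): sell min(14,70)=14. stock: 70 - 14 = 56. total_sold = 82
Final: stock = 56, total_sold = 82

Checking against threshold 7:
  After event 1: stock=41 > 7
  After event 2: stock=51 > 7
  After event 3: stock=30 > 7
  After event 4: stock=15 > 7
  After event 5: stock=13 > 7
  After event 6: stock=11 > 7
  After event 7: stock=18 > 7
  After event 8: stock=0 <= 7 -> ALERT
  After event 9: stock=0 <= 7 -> ALERT
  After event 10: stock=37 > 7
  After event 11: stock=38 > 7
  After event 12: stock=33 > 7
  After event 13: stock=70 > 7
  After event 14: stock=74 > 7
  After event 15: stock=70 > 7
  After event 16: stock=56 > 7
Alert events: [8, 9]. Count = 2

Answer: 2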